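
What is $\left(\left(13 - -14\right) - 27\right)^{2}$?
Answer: $0$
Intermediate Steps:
$\left(\left(13 - -14\right) - 27\right)^{2} = \left(\left(13 + 14\right) - 27\right)^{2} = \left(27 - 27\right)^{2} = 0^{2} = 0$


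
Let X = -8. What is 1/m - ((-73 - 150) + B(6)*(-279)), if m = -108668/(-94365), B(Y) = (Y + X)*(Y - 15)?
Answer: 570058025/108668 ≈ 5245.9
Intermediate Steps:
B(Y) = (-15 + Y)*(-8 + Y) (B(Y) = (Y - 8)*(Y - 15) = (-8 + Y)*(-15 + Y) = (-15 + Y)*(-8 + Y))
m = 108668/94365 (m = -108668*(-1/94365) = 108668/94365 ≈ 1.1516)
1/m - ((-73 - 150) + B(6)*(-279)) = 1/(108668/94365) - ((-73 - 150) + (120 + 6**2 - 23*6)*(-279)) = 94365/108668 - (-223 + (120 + 36 - 138)*(-279)) = 94365/108668 - (-223 + 18*(-279)) = 94365/108668 - (-223 - 5022) = 94365/108668 - 1*(-5245) = 94365/108668 + 5245 = 570058025/108668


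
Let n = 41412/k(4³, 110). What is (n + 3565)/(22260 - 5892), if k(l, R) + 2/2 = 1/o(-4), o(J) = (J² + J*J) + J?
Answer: -354427/147312 ≈ -2.4060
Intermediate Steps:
o(J) = J + 2*J² (o(J) = (J² + J²) + J = 2*J² + J = J + 2*J²)
k(l, R) = -27/28 (k(l, R) = -1 + 1/(-4*(1 + 2*(-4))) = -1 + 1/(-4*(1 - 8)) = -1 + 1/(-4*(-7)) = -1 + 1/28 = -27/28)
n = -386512/9 (n = 41412/(-27/28) = 41412*(-28/27) = -386512/9 ≈ -42946.)
(n + 3565)/(22260 - 5892) = (-386512/9 + 3565)/(22260 - 5892) = -354427/9/16368 = -354427/9*1/16368 = -354427/147312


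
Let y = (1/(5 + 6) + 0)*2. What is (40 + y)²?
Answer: 195364/121 ≈ 1614.6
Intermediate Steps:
y = 2/11 (y = (1/11 + 0)*2 = (1/11)*2 = 2/11 ≈ 0.18182)
(40 + y)² = (40 + 2/11)² = (442/11)² = 195364/121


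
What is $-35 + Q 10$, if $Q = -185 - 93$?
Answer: $-2815$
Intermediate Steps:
$Q = -278$
$-35 + Q 10 = -35 - 2780 = -2815$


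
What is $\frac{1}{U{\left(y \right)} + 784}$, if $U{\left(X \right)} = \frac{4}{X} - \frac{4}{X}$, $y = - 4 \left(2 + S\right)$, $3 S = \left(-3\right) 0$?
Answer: $\frac{1}{784} \approx 0.0012755$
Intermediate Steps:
$S = 0$ ($S = \frac{\left(-3\right) 0}{3} = \frac{1}{3} \cdot 0 = 0$)
$y = -8$ ($y = - 4 \left(2 + 0\right) = \left(-4\right) 2 = -8$)
$U{\left(X \right)} = 0$
$\frac{1}{U{\left(y \right)} + 784} = \frac{1}{0 + 784} = \frac{1}{784}$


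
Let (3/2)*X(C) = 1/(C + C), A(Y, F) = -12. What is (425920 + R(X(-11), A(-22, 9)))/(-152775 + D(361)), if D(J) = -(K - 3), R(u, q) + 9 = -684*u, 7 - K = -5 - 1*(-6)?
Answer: -4685249/1680558 ≈ -2.7879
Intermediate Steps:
K = 6 (K = 7 - (-5 - 1*(-6)) = 7 - (-5 + 6) = 7 - 1*1 = 7 - 1 = 6)
X(C) = 1/(3*C) (X(C) = 2/(3*(C + C)) = 2/(3*((2*C))) = 2*(1/(2*C))/3 = 1/(3*C))
R(u, q) = -9 - 684*u
D(J) = -3 (D(J) = -(6 - 3) = -1*3 = -3)
(425920 + R(X(-11), A(-22, 9)))/(-152775 + D(361)) = (425920 + (-9 - 228/(-11)))/(-152775 - 3) = (425920 + (-9 - 228*(-1)/11))/(-152778) = (425920 + (-9 - 684*(-1/33)))*(-1/152778) = (425920 + (-9 + 228/11))*(-1/152778) = (425920 + 129/11)*(-1/152778) = (4685249/11)*(-1/152778) = -4685249/1680558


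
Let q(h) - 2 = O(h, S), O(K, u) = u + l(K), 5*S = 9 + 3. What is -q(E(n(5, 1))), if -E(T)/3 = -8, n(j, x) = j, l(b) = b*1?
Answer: -142/5 ≈ -28.400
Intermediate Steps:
l(b) = b
S = 12/5 (S = (9 + 3)/5 = (⅕)*12 = 12/5 ≈ 2.4000)
E(T) = 24 (E(T) = -3*(-8) = 24)
O(K, u) = K + u (O(K, u) = u + K = K + u)
q(h) = 22/5 + h (q(h) = 2 + (h + 12/5) = 2 + (12/5 + h) = 22/5 + h)
-q(E(n(5, 1))) = -(22/5 + 24) = -1*142/5 = -142/5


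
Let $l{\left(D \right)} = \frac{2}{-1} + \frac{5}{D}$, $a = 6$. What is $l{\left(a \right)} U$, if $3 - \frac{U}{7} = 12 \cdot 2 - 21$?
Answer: $0$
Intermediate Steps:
$l{\left(D \right)} = -2 + \frac{5}{D}$ ($l{\left(D \right)} = 2 \left(-1\right) + \frac{5}{D} = -2 + \frac{5}{D}$)
$U = 0$ ($U = 21 - 7 \left(12 \cdot 2 - 21\right) = 21 - 7 \left(24 - 21\right) = 21 - 21 = 0$)
$l{\left(a \right)} U = \left(-2 + \frac{5}{6}\right) 0 = \left(- \frac{7}{6}\right) 0 = 0$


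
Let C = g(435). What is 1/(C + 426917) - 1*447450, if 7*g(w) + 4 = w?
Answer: -1337360932493/2988850 ≈ -4.4745e+5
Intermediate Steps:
g(w) = -4/7 + w/7
C = 431/7 (C = -4/7 + (⅐)*435 = -4/7 + 435/7 = 431/7 ≈ 61.571)
1/(C + 426917) - 1*447450 = 1/(431/7 + 426917) - 1*447450 = 1/(2988850/7) - 447450 = 7/2988850 - 447450 = -1337360932493/2988850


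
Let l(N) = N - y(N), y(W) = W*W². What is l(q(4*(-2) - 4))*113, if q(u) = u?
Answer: 193908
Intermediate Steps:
y(W) = W³
l(N) = N - N³
l(q(4*(-2) - 4))*113 = ((4*(-2) - 4) - (4*(-2) - 4)³)*113 = ((-8 - 4) - (-8 - 4)³)*113 = (-12 - 1*(-12)³)*113 = (-12 - 1*(-1728))*113 = (-12 + 1728)*113 = 1716*113 = 193908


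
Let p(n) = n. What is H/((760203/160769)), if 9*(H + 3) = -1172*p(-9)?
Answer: 187938961/760203 ≈ 247.22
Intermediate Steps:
H = 1169 (H = -3 + (-1172*(-9))/9 = -3 + (1/9)*10548 = -3 + 1172 = 1169)
H/((760203/160769)) = 1169/((760203/160769)) = 1169/((760203*(1/160769))) = 1169/(760203/160769) = 1169*(160769/760203) = 187938961/760203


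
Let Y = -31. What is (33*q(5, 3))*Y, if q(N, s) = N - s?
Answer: -2046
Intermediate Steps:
(33*q(5, 3))*Y = (33*(5 - 1*3))*(-31) = (33*(5 - 3))*(-31) = (33*2)*(-31) = 66*(-31) = -2046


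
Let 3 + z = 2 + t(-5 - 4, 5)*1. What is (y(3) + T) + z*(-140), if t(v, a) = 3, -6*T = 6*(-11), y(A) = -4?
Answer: -273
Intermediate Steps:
T = 11 (T = -(-11) = -⅙*(-66) = 11)
z = 2 (z = -3 + (2 + 3*1) = -3 + (2 + 3) = -3 + 5 = 2)
(y(3) + T) + z*(-140) = (-4 + 11) + 2*(-140) = 7 - 280 = -273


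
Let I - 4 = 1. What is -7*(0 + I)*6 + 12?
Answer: -198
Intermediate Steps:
I = 5 (I = 4 + 1 = 5)
-7*(0 + I)*6 + 12 = -7*(0 + 5)*6 + 12 = -35*6 + 12 = -7*30 + 12 = -210 + 12 = -198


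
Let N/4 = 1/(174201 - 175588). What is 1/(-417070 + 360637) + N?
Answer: -227119/78272571 ≈ -0.0029016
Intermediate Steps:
N = -4/1387 (N = 4/(174201 - 175588) = 4/(-1387) = 4*(-1/1387) = -4/1387 ≈ -0.0028839)
1/(-417070 + 360637) + N = 1/(-417070 + 360637) - 4/1387 = 1/(-56433) - 4/1387 = -1/56433 - 4/1387 = -227119/78272571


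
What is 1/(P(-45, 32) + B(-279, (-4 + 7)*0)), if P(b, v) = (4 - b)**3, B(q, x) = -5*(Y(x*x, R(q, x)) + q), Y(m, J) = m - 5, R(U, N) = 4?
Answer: 1/119069 ≈ 8.3985e-6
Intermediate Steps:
Y(m, J) = -5 + m
B(q, x) = 25 - 5*q - 5*x**2 (B(q, x) = -5*((-5 + x*x) + q) = -5*((-5 + x**2) + q) = -5*(-5 + q + x**2) = 25 - 5*q - 5*x**2)
1/(P(-45, 32) + B(-279, (-4 + 7)*0)) = 1/(-(-4 - 45)**3 + (25 - 5*(-279) - 5*((-4 + 7)*0)**2)) = 1/(-1*(-49)**3 + (25 + 1395 - 5*(3*0)**2)) = 1/(-1*(-117649) + (25 + 1395 - 5*0**2)) = 1/(117649 + (25 + 1395 - 5*0)) = 1/(117649 + (25 + 1395 + 0)) = 1/(117649 + 1420) = 1/119069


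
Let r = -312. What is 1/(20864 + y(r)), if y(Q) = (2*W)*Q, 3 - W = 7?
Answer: 1/23360 ≈ 4.2808e-5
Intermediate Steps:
W = -4 (W = 3 - 1*7 = 3 - 7 = -4)
y(Q) = -8*Q (y(Q) = (2*(-4))*Q = -8*Q)
1/(20864 + y(r)) = 1/(20864 - 8*(-312)) = 1/(20864 + 2496) = 1/23360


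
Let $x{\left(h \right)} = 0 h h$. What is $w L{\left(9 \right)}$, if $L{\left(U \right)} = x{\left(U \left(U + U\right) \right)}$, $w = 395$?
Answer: $0$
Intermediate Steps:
$x{\left(h \right)} = 0$ ($x{\left(h \right)} = 0 h = 0$)
$L{\left(U \right)} = 0$
$w L{\left(9 \right)} = 395 \cdot 0 = 0$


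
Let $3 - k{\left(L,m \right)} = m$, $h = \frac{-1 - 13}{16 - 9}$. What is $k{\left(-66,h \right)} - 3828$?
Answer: $-3823$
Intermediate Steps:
$h = -2$ ($h = - \frac{14}{7} = \left(-14\right) \frac{1}{7} = -2$)
$k{\left(L,m \right)} = 3 - m$
$k{\left(-66,h \right)} - 3828 = \left(3 - -2\right) - 3828 = \left(3 + 2\right) - 3828 = 5 - 3828 = -3823$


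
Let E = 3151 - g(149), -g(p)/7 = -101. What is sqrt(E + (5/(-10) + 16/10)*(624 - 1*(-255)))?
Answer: sqrt(341090)/10 ≈ 58.403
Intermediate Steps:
g(p) = 707 (g(p) = -7*(-101) = 707)
E = 2444 (E = 3151 - 1*707 = 3151 - 707 = 2444)
sqrt(E + (5/(-10) + 16/10)*(624 - 1*(-255))) = sqrt(2444 + (5/(-10) + 16/10)*(624 - 1*(-255))) = sqrt(2444 + (5*(-1/10) + 16*(1/10))*(624 + 255)) = sqrt(2444 + (-1/2 + 8/5)*879) = sqrt(2444 + (11/10)*879) = sqrt(2444 + 9669/10) = sqrt(34109/10) = sqrt(341090)/10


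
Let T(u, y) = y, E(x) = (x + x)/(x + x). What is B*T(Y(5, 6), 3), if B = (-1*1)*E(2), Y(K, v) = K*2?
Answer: -3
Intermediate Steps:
Y(K, v) = 2*K
E(x) = 1 (E(x) = (2*x)/((2*x)) = (2*x)*(1/(2*x)) = 1)
B = -1 (B = -1*1*1 = -1*1 = -1)
B*T(Y(5, 6), 3) = -1*3 = -3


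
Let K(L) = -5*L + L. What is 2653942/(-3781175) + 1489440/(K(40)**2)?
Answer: 6954865471/120997600 ≈ 57.479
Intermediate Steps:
K(L) = -4*L
2653942/(-3781175) + 1489440/(K(40)**2) = 2653942/(-3781175) + 1489440/((-4*40)**2) = 2653942*(-1/3781175) + 1489440/((-160)**2) = -2653942/3781175 + 1489440/25600 = -2653942/3781175 + 1489440*(1/25600) = -2653942/3781175 + 9309/160 = 6954865471/120997600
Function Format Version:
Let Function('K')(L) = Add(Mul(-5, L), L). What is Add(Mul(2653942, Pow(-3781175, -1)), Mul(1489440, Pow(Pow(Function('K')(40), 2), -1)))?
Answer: Rational(6954865471, 120997600) ≈ 57.479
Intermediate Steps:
Function('K')(L) = Mul(-4, L)
Add(Mul(2653942, Pow(-3781175, -1)), Mul(1489440, Pow(Pow(Function('K')(40), 2), -1))) = Add(Mul(2653942, Pow(-3781175, -1)), Mul(1489440, Pow(Pow(Mul(-4, 40), 2), -1))) = Add(Mul(2653942, Rational(-1, 3781175)), Mul(1489440, Pow(Pow(-160, 2), -1))) = Add(Rational(-2653942, 3781175), Mul(1489440, Pow(25600, -1))) = Add(Rational(-2653942, 3781175), Mul(1489440, Rational(1, 25600))) = Add(Rational(-2653942, 3781175), Rational(9309, 160)) = Rational(6954865471, 120997600)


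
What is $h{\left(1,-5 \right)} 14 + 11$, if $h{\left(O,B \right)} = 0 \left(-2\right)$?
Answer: $11$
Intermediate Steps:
$h{\left(O,B \right)} = 0$
$h{\left(1,-5 \right)} 14 + 11 = 0 \cdot 14 + 11 = 0 + 11 = 11$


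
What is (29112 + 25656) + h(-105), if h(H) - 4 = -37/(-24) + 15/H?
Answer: 9201931/168 ≈ 54773.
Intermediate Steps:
h(H) = 133/24 + 15/H (h(H) = 4 + (-37/(-24) + 15/H) = 4 + (-37*(-1/24) + 15/H) = 4 + (37/24 + 15/H) = 133/24 + 15/H)
(29112 + 25656) + h(-105) = (29112 + 25656) + (133/24 + 15/(-105)) = 54768 + (133/24 + 15*(-1/105)) = 54768 + (133/24 - ⅐) = 54768 + 907/168 = 9201931/168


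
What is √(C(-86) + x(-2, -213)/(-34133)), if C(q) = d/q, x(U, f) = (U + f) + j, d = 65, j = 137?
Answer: I*√6493003923406/2935438 ≈ 0.86806*I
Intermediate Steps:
x(U, f) = 137 + U + f (x(U, f) = (U + f) + 137 = 137 + U + f)
C(q) = 65/q
√(C(-86) + x(-2, -213)/(-34133)) = √(65/(-86) + (137 - 2 - 213)/(-34133)) = √(65*(-1/86) - 78*(-1/34133)) = √(-65/86 + 78/34133) = √(-2211937/2935438) = I*√6493003923406/2935438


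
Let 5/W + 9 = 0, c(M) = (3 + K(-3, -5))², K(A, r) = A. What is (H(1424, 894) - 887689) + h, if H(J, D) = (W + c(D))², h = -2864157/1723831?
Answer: -123948480042221/139630311 ≈ -8.8769e+5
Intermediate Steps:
c(M) = 0 (c(M) = (3 - 3)² = 0² = 0)
h = -2864157/1723831 (h = -2864157*1/1723831 = -2864157/1723831 ≈ -1.6615)
W = -5/9 (W = 5/(-9 + 0) = 5/(-9) = 5*(-⅑) = -5/9 ≈ -0.55556)
H(J, D) = 25/81 (H(J, D) = (-5/9 + 0)² = (-5/9)² = 25/81)
(H(1424, 894) - 887689) + h = (25/81 - 887689) - 2864157/1723831 = -71902784/81 - 2864157/1723831 = -123948480042221/139630311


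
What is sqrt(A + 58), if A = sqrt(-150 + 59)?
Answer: sqrt(58 + I*sqrt(91)) ≈ 7.6413 + 0.6242*I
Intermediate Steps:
A = I*sqrt(91) (A = sqrt(-91) = I*sqrt(91) ≈ 9.5394*I)
sqrt(A + 58) = sqrt(I*sqrt(91) + 58) = sqrt(58 + I*sqrt(91))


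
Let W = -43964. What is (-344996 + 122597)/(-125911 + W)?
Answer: 24711/18875 ≈ 1.3092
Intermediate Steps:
(-344996 + 122597)/(-125911 + W) = (-344996 + 122597)/(-125911 - 43964) = -222399/(-169875) = -222399*(-1/169875) = 24711/18875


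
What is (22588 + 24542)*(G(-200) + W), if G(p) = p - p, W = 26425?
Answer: 1245410250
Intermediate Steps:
G(p) = 0
(22588 + 24542)*(G(-200) + W) = (22588 + 24542)*(0 + 26425) = 47130*26425 = 1245410250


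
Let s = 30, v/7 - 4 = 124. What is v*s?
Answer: 26880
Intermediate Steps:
v = 896 (v = 28 + 7*124 = 28 + 868 = 896)
v*s = 896*30 = 26880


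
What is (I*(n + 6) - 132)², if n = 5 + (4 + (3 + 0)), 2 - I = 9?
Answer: 66564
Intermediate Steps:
I = -7 (I = 2 - 1*9 = 2 - 9 = -7)
n = 12 (n = 5 + (4 + 3) = 5 + 7 = 12)
(I*(n + 6) - 132)² = (-7*(12 + 6) - 132)² = (-7*18 - 132)² = (-126 - 132)² = (-258)² = 66564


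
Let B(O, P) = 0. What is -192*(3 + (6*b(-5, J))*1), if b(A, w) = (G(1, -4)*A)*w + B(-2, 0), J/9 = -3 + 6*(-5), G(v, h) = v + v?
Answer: -3422016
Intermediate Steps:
G(v, h) = 2*v
J = -297 (J = 9*(-3 + 6*(-5)) = 9*(-3 - 30) = 9*(-33) = -297)
b(A, w) = 2*A*w (b(A, w) = ((2*1)*A)*w + 0 = (2*A)*w + 0 = 2*A*w + 0 = 2*A*w)
-192*(3 + (6*b(-5, J))*1) = -192*(3 + (6*(2*(-5)*(-297)))*1) = -192*(3 + (6*2970)*1) = -192*(3 + 17820*1) = -192*(3 + 17820) = -192*17823 = -3422016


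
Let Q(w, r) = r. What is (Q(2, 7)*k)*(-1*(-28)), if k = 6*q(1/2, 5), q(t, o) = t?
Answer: 588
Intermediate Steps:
k = 3 (k = 6*(1/2) = 6*(1*(½)) = 6*(½) = 3)
(Q(2, 7)*k)*(-1*(-28)) = (7*3)*(-1*(-28)) = 21*28 = 588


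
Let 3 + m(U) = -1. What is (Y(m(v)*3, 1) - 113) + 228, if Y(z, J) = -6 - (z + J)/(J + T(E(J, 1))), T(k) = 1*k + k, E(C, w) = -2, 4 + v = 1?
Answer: 316/3 ≈ 105.33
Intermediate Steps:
v = -3 (v = -4 + 1 = -3)
m(U) = -4 (m(U) = -3 - 1 = -4)
T(k) = 2*k (T(k) = k + k = 2*k)
Y(z, J) = -6 - (J + z)/(-4 + J) (Y(z, J) = -6 - (z + J)/(J + 2*(-2)) = -6 - (J + z)/(J - 4) = -6 - (J + z)/(-4 + J))
(Y(m(v)*3, 1) - 113) + 228 = ((24 - (-4)*3 - 7*1)/(-4 + 1) - 113) + 228 = ((24 - 1*(-12) - 7)/(-3) - 113) + 228 = (-(24 + 12 - 7)/3 - 113) + 228 = (-1/3*29 - 113) + 228 = (-29/3 - 113) + 228 = -368/3 + 228 = 316/3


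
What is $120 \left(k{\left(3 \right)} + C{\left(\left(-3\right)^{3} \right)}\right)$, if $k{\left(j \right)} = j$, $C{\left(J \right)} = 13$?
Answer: $1920$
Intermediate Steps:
$120 \left(k{\left(3 \right)} + C{\left(\left(-3\right)^{3} \right)}\right) = 120 \left(3 + 13\right) = 120 \cdot 16 = 1920$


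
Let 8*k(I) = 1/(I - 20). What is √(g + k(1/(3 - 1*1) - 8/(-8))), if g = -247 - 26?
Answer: I*√1494985/74 ≈ 16.523*I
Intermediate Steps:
k(I) = 1/(8*(-20 + I)) (k(I) = 1/(8*(I - 20)) = 1/(8*(-20 + I)))
g = -273
√(g + k(1/(3 - 1*1) - 8/(-8))) = √(-273 + 1/(8*(-20 + (1/(3 - 1*1) - 8/(-8))))) = √(-273 + 1/(8*(-20 + (1/(3 - 1) - 8*(-⅛))))) = √(-273 + 1/(8*(-20 + (1/2 + 1)))) = √(-273 + 1/(8*(-20 + (1*(½) + 1)))) = √(-273 + 1/(8*(-20 + (½ + 1)))) = √(-273 + 1/(8*(-20 + 3/2))) = √(-273 + 1/(8*(-37/2))) = √(-273 + (⅛)*(-2/37)) = √(-273 - 1/148) = √(-40405/148) = I*√1494985/74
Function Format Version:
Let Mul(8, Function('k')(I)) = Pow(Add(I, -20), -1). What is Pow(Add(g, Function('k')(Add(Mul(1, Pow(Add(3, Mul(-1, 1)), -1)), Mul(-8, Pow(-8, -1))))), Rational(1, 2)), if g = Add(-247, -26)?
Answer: Mul(Rational(1, 74), I, Pow(1494985, Rational(1, 2))) ≈ Mul(16.523, I)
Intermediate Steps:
Function('k')(I) = Mul(Rational(1, 8), Pow(Add(-20, I), -1)) (Function('k')(I) = Mul(Rational(1, 8), Pow(Add(I, -20), -1)) = Mul(Rational(1, 8), Pow(Add(-20, I), -1)))
g = -273
Pow(Add(g, Function('k')(Add(Mul(1, Pow(Add(3, Mul(-1, 1)), -1)), Mul(-8, Pow(-8, -1))))), Rational(1, 2)) = Pow(Add(-273, Mul(Rational(1, 8), Pow(Add(-20, Add(Mul(1, Pow(Add(3, Mul(-1, 1)), -1)), Mul(-8, Pow(-8, -1)))), -1))), Rational(1, 2)) = Pow(Add(-273, Mul(Rational(1, 8), Pow(Add(-20, Add(Mul(1, Pow(Add(3, -1), -1)), Mul(-8, Rational(-1, 8)))), -1))), Rational(1, 2)) = Pow(Add(-273, Mul(Rational(1, 8), Pow(Add(-20, Add(Mul(1, Pow(2, -1)), 1)), -1))), Rational(1, 2)) = Pow(Add(-273, Mul(Rational(1, 8), Pow(Add(-20, Add(Mul(1, Rational(1, 2)), 1)), -1))), Rational(1, 2)) = Pow(Add(-273, Mul(Rational(1, 8), Pow(Add(-20, Add(Rational(1, 2), 1)), -1))), Rational(1, 2)) = Pow(Add(-273, Mul(Rational(1, 8), Pow(Add(-20, Rational(3, 2)), -1))), Rational(1, 2)) = Pow(Add(-273, Mul(Rational(1, 8), Pow(Rational(-37, 2), -1))), Rational(1, 2)) = Pow(Add(-273, Mul(Rational(1, 8), Rational(-2, 37))), Rational(1, 2)) = Pow(Add(-273, Rational(-1, 148)), Rational(1, 2)) = Pow(Rational(-40405, 148), Rational(1, 2)) = Mul(Rational(1, 74), I, Pow(1494985, Rational(1, 2)))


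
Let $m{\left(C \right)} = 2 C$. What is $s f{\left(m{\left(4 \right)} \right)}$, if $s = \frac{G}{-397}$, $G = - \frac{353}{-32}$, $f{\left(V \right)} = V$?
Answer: $- \frac{353}{1588} \approx -0.22229$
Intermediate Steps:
$G = \frac{353}{32}$ ($G = \left(-353\right) \left(- \frac{1}{32}\right) = \frac{353}{32} \approx 11.031$)
$s = - \frac{353}{12704}$ ($s = \frac{353}{32 \left(-397\right)} = \frac{353}{32} \left(- \frac{1}{397}\right) = - \frac{353}{12704} \approx -0.027787$)
$s f{\left(m{\left(4 \right)} \right)} = - \frac{353 \cdot 2 \cdot 4}{12704} = \left(- \frac{353}{12704}\right) 8 = - \frac{353}{1588}$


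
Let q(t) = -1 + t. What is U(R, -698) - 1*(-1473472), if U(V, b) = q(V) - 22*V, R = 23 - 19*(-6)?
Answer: 1470594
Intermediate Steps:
R = 137 (R = 23 + 114 = 137)
U(V, b) = -1 - 21*V (U(V, b) = (-1 + V) - 22*V = -1 - 21*V)
U(R, -698) - 1*(-1473472) = (-1 - 21*137) - 1*(-1473472) = (-1 - 2877) + 1473472 = -2878 + 1473472 = 1470594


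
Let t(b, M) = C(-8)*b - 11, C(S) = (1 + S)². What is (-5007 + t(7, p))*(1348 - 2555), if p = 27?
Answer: 5642725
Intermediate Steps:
t(b, M) = -11 + 49*b (t(b, M) = (1 - 8)²*b - 11 = (-7)²*b - 11 = 49*b - 11 = -11 + 49*b)
(-5007 + t(7, p))*(1348 - 2555) = (-5007 + (-11 + 49*7))*(1348 - 2555) = (-5007 + (-11 + 343))*(-1207) = (-5007 + 332)*(-1207) = -4675*(-1207) = 5642725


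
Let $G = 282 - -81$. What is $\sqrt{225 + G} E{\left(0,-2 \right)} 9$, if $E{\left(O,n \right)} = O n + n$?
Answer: $- 252 \sqrt{3} \approx -436.48$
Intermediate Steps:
$E{\left(O,n \right)} = n + O n$
$G = 363$ ($G = 282 + 81 = 363$)
$\sqrt{225 + G} E{\left(0,-2 \right)} 9 = \sqrt{225 + 363} - 2 \left(1 + 0\right) 9 = \sqrt{588} \left(-2\right) 1 \cdot 9 = 14 \sqrt{3} \left(\left(-2\right) 9\right) = 14 \sqrt{3} \left(-18\right) = - 252 \sqrt{3}$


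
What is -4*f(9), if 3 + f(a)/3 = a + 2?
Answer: -96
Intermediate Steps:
f(a) = -3 + 3*a (f(a) = -9 + 3*(a + 2) = -9 + 3*(2 + a) = -9 + (6 + 3*a) = -3 + 3*a)
-4*f(9) = -4*(-3 + 3*9) = -4*(-3 + 27) = -4*24 = -96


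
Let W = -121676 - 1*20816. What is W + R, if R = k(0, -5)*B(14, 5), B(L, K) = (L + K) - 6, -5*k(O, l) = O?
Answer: -142492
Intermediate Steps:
k(O, l) = -O/5
B(L, K) = -6 + K + L (B(L, K) = (K + L) - 6 = -6 + K + L)
W = -142492 (W = -121676 - 20816 = -142492)
R = 0 (R = (-⅕*0)*(-6 + 5 + 14) = 0*13 = 0)
W + R = -142492 + 0 = -142492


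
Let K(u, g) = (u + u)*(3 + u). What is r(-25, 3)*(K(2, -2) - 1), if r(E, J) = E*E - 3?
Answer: 11818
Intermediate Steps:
K(u, g) = 2*u*(3 + u) (K(u, g) = (2*u)*(3 + u) = 2*u*(3 + u))
r(E, J) = -3 + E² (r(E, J) = E² - 3 = -3 + E²)
r(-25, 3)*(K(2, -2) - 1) = (-3 + (-25)²)*(2*2*(3 + 2) - 1) = (-3 + 625)*(2*2*5 - 1) = 622*(20 - 1) = 622*19 = 11818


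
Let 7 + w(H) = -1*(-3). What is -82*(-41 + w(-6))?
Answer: 3690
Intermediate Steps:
w(H) = -4 (w(H) = -7 - 1*(-3) = -7 + 3 = -4)
-82*(-41 + w(-6)) = -82*(-41 - 4) = -82*(-45) = 3690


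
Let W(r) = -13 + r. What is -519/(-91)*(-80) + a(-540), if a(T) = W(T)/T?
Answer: -22370477/49140 ≈ -455.24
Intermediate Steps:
a(T) = (-13 + T)/T
-519/(-91)*(-80) + a(-540) = -519/(-91)*(-80) + (-13 - 540)/(-540) = -519*(-1/91)*(-80) - 1/540*(-553) = (519/91)*(-80) + 553/540 = -41520/91 + 553/540 = -22370477/49140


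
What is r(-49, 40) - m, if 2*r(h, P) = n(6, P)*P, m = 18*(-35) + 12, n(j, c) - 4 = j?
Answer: 818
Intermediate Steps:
n(j, c) = 4 + j
m = -618 (m = -630 + 12 = -618)
r(h, P) = 5*P (r(h, P) = ((4 + 6)*P)/2 = (10*P)/2 = 5*P)
r(-49, 40) - m = 5*40 - 1*(-618) = 200 + 618 = 818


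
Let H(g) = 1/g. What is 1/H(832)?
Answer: 832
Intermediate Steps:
1/H(832) = 1/(1/832) = 832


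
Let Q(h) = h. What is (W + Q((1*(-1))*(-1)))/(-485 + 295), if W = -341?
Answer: 34/19 ≈ 1.7895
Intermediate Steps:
(W + Q((1*(-1))*(-1)))/(-485 + 295) = (-341 + (1*(-1))*(-1))/(-485 + 295) = (-341 - 1*(-1))/(-190) = (-341 + 1)*(-1/190) = -340*(-1/190) = 34/19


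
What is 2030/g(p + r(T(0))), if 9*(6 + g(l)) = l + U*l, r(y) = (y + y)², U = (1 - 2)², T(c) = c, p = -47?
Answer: -9135/74 ≈ -123.45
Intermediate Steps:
U = 1 (U = (-1)² = 1)
r(y) = 4*y² (r(y) = (2*y)² = 4*y²)
g(l) = -6 + 2*l/9 (g(l) = -6 + (l + 1*l)/9 = -6 + (l + l)/9 = -6 + (2*l)/9 = -6 + 2*l/9)
2030/g(p + r(T(0))) = 2030/(-6 + 2*(-47 + 4*0²)/9) = 2030/(-6 + 2*(-47 + 4*0)/9) = 2030/(-6 + 2*(-47 + 0)/9) = 2030/(-6 + (2/9)*(-47)) = 2030/(-6 - 94/9) = 2030/(-148/9) = 2030*(-9/148) = -9135/74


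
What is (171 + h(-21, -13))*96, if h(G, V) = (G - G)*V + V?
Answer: 15168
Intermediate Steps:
h(G, V) = V (h(G, V) = 0*V + V = 0 + V = V)
(171 + h(-21, -13))*96 = (171 - 13)*96 = 158*96 = 15168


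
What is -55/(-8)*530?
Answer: 14575/4 ≈ 3643.8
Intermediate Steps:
-55/(-8)*530 = -55*(-⅛)*530 = (55/8)*530 = 14575/4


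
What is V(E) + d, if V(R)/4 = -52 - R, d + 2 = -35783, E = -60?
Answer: -35753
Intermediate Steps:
d = -35785 (d = -2 - 35783 = -35785)
V(R) = -208 - 4*R (V(R) = 4*(-52 - R) = -208 - 4*R)
V(E) + d = (-208 - 4*(-60)) - 35785 = (-208 + 240) - 35785 = 32 - 35785 = -35753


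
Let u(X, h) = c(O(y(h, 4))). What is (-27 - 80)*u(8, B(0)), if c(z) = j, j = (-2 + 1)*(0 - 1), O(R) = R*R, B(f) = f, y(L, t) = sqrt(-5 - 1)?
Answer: -107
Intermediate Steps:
y(L, t) = I*sqrt(6) (y(L, t) = sqrt(-6) = I*sqrt(6))
O(R) = R**2
j = 1 (j = -1*(-1) = 1)
c(z) = 1
u(X, h) = 1
(-27 - 80)*u(8, B(0)) = (-27 - 80)*1 = -107*1 = -107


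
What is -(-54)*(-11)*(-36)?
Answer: 21384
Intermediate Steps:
-(-54)*(-11)*(-36) = -18*33*(-36) = -594*(-36) = 21384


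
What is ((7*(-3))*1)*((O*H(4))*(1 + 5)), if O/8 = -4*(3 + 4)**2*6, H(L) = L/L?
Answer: 1185408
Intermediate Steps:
H(L) = 1
O = -9408 (O = 8*(-4*(3 + 4)**2*6) = 8*(-4*7**2*6) = 8*(-4*49*6) = 8*(-196*6) = 8*(-1176) = -9408)
((7*(-3))*1)*((O*H(4))*(1 + 5)) = ((7*(-3))*1)*((-9408*1)*(1 + 5)) = (-21*1)*(-9408*6) = -21*(-56448) = 1185408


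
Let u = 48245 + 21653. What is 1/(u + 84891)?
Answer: 1/154789 ≈ 6.4604e-6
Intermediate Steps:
u = 69898
1/(u + 84891) = 1/(69898 + 84891) = 1/154789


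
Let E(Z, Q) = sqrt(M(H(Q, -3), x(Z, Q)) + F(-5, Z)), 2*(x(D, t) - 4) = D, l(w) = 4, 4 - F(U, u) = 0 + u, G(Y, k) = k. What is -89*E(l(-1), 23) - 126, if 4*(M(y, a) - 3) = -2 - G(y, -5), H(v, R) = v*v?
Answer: -126 - 89*sqrt(15)/2 ≈ -298.35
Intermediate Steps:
H(v, R) = v**2
F(U, u) = 4 - u (F(U, u) = 4 - (0 + u) = 4 - u)
x(D, t) = 4 + D/2
M(y, a) = 15/4 (M(y, a) = 3 + (-2 - 1*(-5))/4 = 3 + (-2 + 5)/4 = 3 + (1/4)*3 = 3 + 3/4 = 15/4)
E(Z, Q) = sqrt(31/4 - Z) (E(Z, Q) = sqrt(15/4 + (4 - Z)) = sqrt(31/4 - Z))
-89*E(l(-1), 23) - 126 = -89*sqrt(31 - 4*4)/2 - 126 = -89*sqrt(31 - 16)/2 - 126 = -89*sqrt(15)/2 - 126 = -126 - 89*sqrt(15)/2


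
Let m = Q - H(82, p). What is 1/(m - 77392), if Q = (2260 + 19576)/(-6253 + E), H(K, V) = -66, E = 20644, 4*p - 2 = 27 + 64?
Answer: -14391/1112776630 ≈ -1.2933e-5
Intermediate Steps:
p = 93/4 (p = ½ + (27 + 64)/4 = ½ + (¼)*91 = ½ + 91/4 = 93/4 ≈ 23.250)
Q = 21836/14391 (Q = (2260 + 19576)/(-6253 + 20644) = 21836/14391 ≈ 1.5173)
m = 971642/14391 (m = 21836/14391 - 1*(-66) = 21836/14391 + 66 = 971642/14391 ≈ 67.517)
1/(m - 77392) = 1/(971642/14391 - 77392) = 1/(-1112776630/14391) = -14391/1112776630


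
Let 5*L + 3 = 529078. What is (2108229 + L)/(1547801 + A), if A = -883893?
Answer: 79073/23711 ≈ 3.3349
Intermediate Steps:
L = 105815 (L = -⅗ + (⅕)*529078 = -⅗ + 529078/5 = 105815)
(2108229 + L)/(1547801 + A) = (2108229 + 105815)/(1547801 - 883893) = 2214044/663908 = 2214044*(1/663908) = 79073/23711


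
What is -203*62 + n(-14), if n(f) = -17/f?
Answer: -176187/14 ≈ -12585.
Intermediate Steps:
-203*62 + n(-14) = -203*62 - 17/(-14) = -12586 - 17*(-1/14) = -12586 + 17/14 = -176187/14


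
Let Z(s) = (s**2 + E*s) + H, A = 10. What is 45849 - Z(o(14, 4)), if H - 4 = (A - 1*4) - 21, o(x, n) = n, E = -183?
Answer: 46576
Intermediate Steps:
H = -11 (H = 4 + ((10 - 1*4) - 21) = 4 + ((10 - 4) - 21) = 4 + (6 - 21) = 4 - 15 = -11)
Z(s) = -11 + s**2 - 183*s (Z(s) = (s**2 - 183*s) - 11 = -11 + s**2 - 183*s)
45849 - Z(o(14, 4)) = 45849 - (-11 + 4**2 - 183*4) = 45849 - (-11 + 16 - 732) = 45849 - 1*(-727) = 45849 + 727 = 46576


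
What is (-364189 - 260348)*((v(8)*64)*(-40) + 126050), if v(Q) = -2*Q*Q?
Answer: -283371173010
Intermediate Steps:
v(Q) = -2*Q**2
(-364189 - 260348)*((v(8)*64)*(-40) + 126050) = (-364189 - 260348)*((-2*8**2*64)*(-40) + 126050) = -624537*((-2*64*64)*(-40) + 126050) = -624537*(-128*64*(-40) + 126050) = -624537*(-8192*(-40) + 126050) = -624537*(327680 + 126050) = -624537*453730 = -283371173010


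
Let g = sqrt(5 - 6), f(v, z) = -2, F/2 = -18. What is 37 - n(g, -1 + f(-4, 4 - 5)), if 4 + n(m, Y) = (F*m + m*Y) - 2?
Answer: 43 + 39*I ≈ 43.0 + 39.0*I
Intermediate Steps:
F = -36 (F = 2*(-18) = -36)
g = I (g = sqrt(-1) = I ≈ 1.0*I)
n(m, Y) = -6 - 36*m + Y*m (n(m, Y) = -4 + ((-36*m + m*Y) - 2) = -4 + ((-36*m + Y*m) - 2) = -4 + (-2 - 36*m + Y*m) = -6 - 36*m + Y*m)
37 - n(g, -1 + f(-4, 4 - 5)) = 37 - (-6 - 36*I + (-1 - 2)*I) = 37 - (-6 - 36*I - 3*I) = 37 - (-6 - 39*I) = 37 + (6 + 39*I) = 43 + 39*I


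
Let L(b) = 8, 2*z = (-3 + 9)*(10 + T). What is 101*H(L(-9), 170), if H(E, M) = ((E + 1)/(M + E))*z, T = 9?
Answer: 51813/178 ≈ 291.08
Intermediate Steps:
z = 57 (z = ((-3 + 9)*(10 + 9))/2 = (6*19)/2 = (1/2)*114 = 57)
H(E, M) = 57*(1 + E)/(E + M) (H(E, M) = ((E + 1)/(M + E))*57 = ((1 + E)/(E + M))*57 = 57*(1 + E)/(E + M))
101*H(L(-9), 170) = 101*(57*(1 + 8)/(8 + 170)) = 101*(57*9/178) = 101*(57*(1/178)*9) = 101*(513/178) = 51813/178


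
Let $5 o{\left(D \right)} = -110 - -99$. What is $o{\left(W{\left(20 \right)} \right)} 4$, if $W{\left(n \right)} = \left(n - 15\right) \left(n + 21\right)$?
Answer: $- \frac{44}{5} \approx -8.8$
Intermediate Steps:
$W{\left(n \right)} = \left(-15 + n\right) \left(21 + n\right)$
$o{\left(D \right)} = - \frac{11}{5}$ ($o{\left(D \right)} = \frac{-110 - -99}{5} = \frac{-110 + 99}{5} = \frac{1}{5} \left(-11\right) = - \frac{11}{5}$)
$o{\left(W{\left(20 \right)} \right)} 4 = \left(- \frac{11}{5}\right) 4 = - \frac{44}{5}$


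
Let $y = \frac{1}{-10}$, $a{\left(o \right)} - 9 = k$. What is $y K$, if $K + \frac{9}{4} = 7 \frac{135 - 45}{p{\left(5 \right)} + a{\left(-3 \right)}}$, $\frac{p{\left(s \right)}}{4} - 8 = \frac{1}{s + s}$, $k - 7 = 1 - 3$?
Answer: $- \frac{657}{580} \approx -1.1328$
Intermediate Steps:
$k = 5$ ($k = 7 + \left(1 - 3\right) = 7 - 2 = 5$)
$p{\left(s \right)} = 32 + \frac{2}{s}$ ($p{\left(s \right)} = 32 + \frac{4}{s + s} = 32 + \frac{4}{2 s} = 32 + 4 \frac{1}{2 s} = 32 + \frac{2}{s}$)
$a{\left(o \right)} = 14$ ($a{\left(o \right)} = 9 + 5 = 14$)
$y = - \frac{1}{10} \approx -0.1$
$K = \frac{657}{58}$ ($K = - \frac{9}{4} + 7 \frac{135 - 45}{\left(32 + \frac{2}{5}\right) + 14} = - \frac{9}{4} + 7 \frac{90}{\left(32 + 2 \cdot \frac{1}{5}\right) + 14} = - \frac{9}{4} + 7 \frac{90}{\left(32 + \frac{2}{5}\right) + 14} = - \frac{9}{4} + 7 \frac{90}{\frac{162}{5} + 14} = - \frac{9}{4} + 7 \frac{90}{\frac{232}{5}} = - \frac{9}{4} + 7 \cdot 90 \cdot \frac{5}{232} = - \frac{9}{4} + 7 \cdot \frac{225}{116} = - \frac{9}{4} + \frac{1575}{116} = \frac{657}{58} \approx 11.328$)
$y K = \left(- \frac{1}{10}\right) \frac{657}{58} = - \frac{657}{580}$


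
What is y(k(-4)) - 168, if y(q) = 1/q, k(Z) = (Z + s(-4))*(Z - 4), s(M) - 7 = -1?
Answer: -2689/16 ≈ -168.06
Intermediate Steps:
s(M) = 6 (s(M) = 7 - 1 = 6)
k(Z) = (-4 + Z)*(6 + Z) (k(Z) = (Z + 6)*(Z - 4) = (6 + Z)*(-4 + Z) = (-4 + Z)*(6 + Z))
y(k(-4)) - 168 = 1/(-24 + (-4)**2 + 2*(-4)) - 168 = 1/(-24 + 16 - 8) - 168 = 1/(-16) - 168 = -1/16 - 168 = -2689/16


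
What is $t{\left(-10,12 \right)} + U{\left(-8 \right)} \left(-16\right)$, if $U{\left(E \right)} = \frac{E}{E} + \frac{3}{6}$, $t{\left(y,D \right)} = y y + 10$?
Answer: $86$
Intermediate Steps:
$t{\left(y,D \right)} = 10 + y^{2}$ ($t{\left(y,D \right)} = y^{2} + 10 = 10 + y^{2}$)
$U{\left(E \right)} = \frac{3}{2}$ ($U{\left(E \right)} = 1 + 3 \cdot \frac{1}{6} = 1 + \frac{1}{2} = \frac{3}{2}$)
$t{\left(-10,12 \right)} + U{\left(-8 \right)} \left(-16\right) = \left(10 + \left(-10\right)^{2}\right) + \frac{3}{2} \left(-16\right) = \left(10 + 100\right) - 24 = 110 - 24 = 86$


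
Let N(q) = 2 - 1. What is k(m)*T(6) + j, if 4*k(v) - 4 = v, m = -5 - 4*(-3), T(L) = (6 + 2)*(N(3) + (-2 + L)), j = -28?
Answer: 82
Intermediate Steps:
N(q) = 1
T(L) = -8 + 8*L (T(L) = (6 + 2)*(1 + (-2 + L)) = 8*(-1 + L) = -8 + 8*L)
m = 7 (m = -5 + 12 = 7)
k(v) = 1 + v/4
k(m)*T(6) + j = (1 + (¼)*7)*(-8 + 8*6) - 28 = (1 + 7/4)*(-8 + 48) - 28 = (11/4)*40 - 28 = 110 - 28 = 82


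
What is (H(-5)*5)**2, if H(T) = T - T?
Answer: 0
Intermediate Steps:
H(T) = 0
(H(-5)*5)**2 = (0*5)**2 = 0**2 = 0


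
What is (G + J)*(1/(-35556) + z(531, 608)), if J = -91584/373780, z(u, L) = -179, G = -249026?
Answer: 14810413539879365/332253042 ≈ 4.4576e+7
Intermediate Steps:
J = -22896/93445 (J = -91584*1/373780 = -22896/93445 ≈ -0.24502)
(G + J)*(1/(-35556) + z(531, 608)) = (-249026 - 22896/93445)*(1/(-35556) - 179) = -23270257466*(-1/35556 - 179)/93445 = -23270257466/93445*(-6364525/35556) = 14810413539879365/332253042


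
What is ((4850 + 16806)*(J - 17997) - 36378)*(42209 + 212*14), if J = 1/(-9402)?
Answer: -27593404086587042/1567 ≈ -1.7609e+13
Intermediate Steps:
J = -1/9402 ≈ -0.00010636
((4850 + 16806)*(J - 17997) - 36378)*(42209 + 212*14) = ((4850 + 16806)*(-1/9402 - 17997) - 36378)*(42209 + 212*14) = (21656*(-169207795/9402) - 36378)*(42209 + 2968) = (-1832182004260/4701 - 36378)*45177 = -1832353017238/4701*45177 = -27593404086587042/1567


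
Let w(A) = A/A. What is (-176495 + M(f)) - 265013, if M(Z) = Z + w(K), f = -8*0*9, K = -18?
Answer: -441507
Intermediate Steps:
f = 0 (f = 0*9 = 0)
w(A) = 1
M(Z) = 1 + Z (M(Z) = Z + 1 = 1 + Z)
(-176495 + M(f)) - 265013 = (-176495 + (1 + 0)) - 265013 = (-176495 + 1) - 265013 = -176494 - 265013 = -441507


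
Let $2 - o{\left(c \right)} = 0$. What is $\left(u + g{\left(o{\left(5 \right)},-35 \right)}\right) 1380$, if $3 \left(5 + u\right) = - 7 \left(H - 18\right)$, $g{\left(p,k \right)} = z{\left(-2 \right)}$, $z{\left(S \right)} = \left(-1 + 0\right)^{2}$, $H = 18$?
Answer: $-5520$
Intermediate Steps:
$o{\left(c \right)} = 2$ ($o{\left(c \right)} = 2 - 0 = 2 + 0 = 2$)
$z{\left(S \right)} = 1$ ($z{\left(S \right)} = \left(-1\right)^{2} = 1$)
$g{\left(p,k \right)} = 1$
$u = -5$ ($u = -5 + \frac{\left(-7\right) \left(18 - 18\right)}{3} = -5 + \frac{\left(-7\right) 0}{3} = -5 + \frac{1}{3} \cdot 0 = -5 + 0 = -5$)
$\left(u + g{\left(o{\left(5 \right)},-35 \right)}\right) 1380 = \left(-5 + 1\right) 1380 = \left(-4\right) 1380 = -5520$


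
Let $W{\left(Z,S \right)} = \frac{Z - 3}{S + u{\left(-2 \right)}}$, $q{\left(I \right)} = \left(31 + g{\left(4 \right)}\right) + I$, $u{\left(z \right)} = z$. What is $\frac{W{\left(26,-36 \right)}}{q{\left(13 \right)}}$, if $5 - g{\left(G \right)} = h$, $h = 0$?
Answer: $- \frac{23}{1862} \approx -0.012352$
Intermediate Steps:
$g{\left(G \right)} = 5$ ($g{\left(G \right)} = 5 - 0 = 5 + 0 = 5$)
$q{\left(I \right)} = 36 + I$ ($q{\left(I \right)} = \left(31 + 5\right) + I = 36 + I$)
$W{\left(Z,S \right)} = \frac{-3 + Z}{-2 + S}$ ($W{\left(Z,S \right)} = \frac{Z - 3}{S - 2} = \frac{-3 + Z}{-2 + S}$)
$\frac{W{\left(26,-36 \right)}}{q{\left(13 \right)}} = \frac{\frac{1}{-2 - 36} \left(-3 + 26\right)}{36 + 13} = \frac{\frac{1}{-38} \cdot 23}{49} = \left(- \frac{1}{38}\right) 23 \cdot \frac{1}{49} = \left(- \frac{23}{38}\right) \frac{1}{49} = - \frac{23}{1862}$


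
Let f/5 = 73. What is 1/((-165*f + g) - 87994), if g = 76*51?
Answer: -1/144343 ≈ -6.9279e-6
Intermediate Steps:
g = 3876
f = 365 (f = 5*73 = 365)
1/((-165*f + g) - 87994) = 1/((-165*365 + 3876) - 87994) = 1/((-60225 + 3876) - 87994) = 1/(-56349 - 87994) = 1/(-144343) = -1/144343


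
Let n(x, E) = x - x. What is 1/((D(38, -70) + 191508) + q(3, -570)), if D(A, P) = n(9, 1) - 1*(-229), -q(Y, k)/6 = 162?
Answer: 1/190765 ≈ 5.2421e-6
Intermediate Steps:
n(x, E) = 0
q(Y, k) = -972 (q(Y, k) = -6*162 = -972)
D(A, P) = 229 (D(A, P) = 0 - 1*(-229) = 0 + 229 = 229)
1/((D(38, -70) + 191508) + q(3, -570)) = 1/((229 + 191508) - 972) = 1/(191737 - 972) = 1/190765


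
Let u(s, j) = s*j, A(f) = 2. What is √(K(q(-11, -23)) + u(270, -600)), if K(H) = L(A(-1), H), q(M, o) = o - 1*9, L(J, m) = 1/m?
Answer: I*√10368002/8 ≈ 402.49*I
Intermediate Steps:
q(M, o) = -9 + o (q(M, o) = o - 9 = -9 + o)
K(H) = 1/H
u(s, j) = j*s
√(K(q(-11, -23)) + u(270, -600)) = √(1/(-9 - 23) - 600*270) = √(1/(-32) - 162000) = √(-1/32 - 162000) = √(-5184001/32) = I*√10368002/8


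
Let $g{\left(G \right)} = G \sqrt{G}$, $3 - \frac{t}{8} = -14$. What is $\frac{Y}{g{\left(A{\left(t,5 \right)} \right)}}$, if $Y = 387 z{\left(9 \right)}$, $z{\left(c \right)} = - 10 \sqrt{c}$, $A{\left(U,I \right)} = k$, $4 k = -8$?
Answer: $- \frac{5805 i \sqrt{2}}{2} \approx - 4104.8 i$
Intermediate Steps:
$t = 136$ ($t = 24 - -112 = 24 + 112 = 136$)
$k = -2$ ($k = \frac{1}{4} \left(-8\right) = -2$)
$A{\left(U,I \right)} = -2$
$g{\left(G \right)} = G^{\frac{3}{2}}$
$Y = -11610$ ($Y = 387 \left(- 10 \sqrt{9}\right) = 387 \left(\left(-10\right) 3\right) = 387 \left(-30\right) = -11610$)
$\frac{Y}{g{\left(A{\left(t,5 \right)} \right)}} = - \frac{11610}{\left(-2\right)^{\frac{3}{2}}} = - \frac{11610}{\left(-2\right) i \sqrt{2}} = - 11610 \frac{i \sqrt{2}}{4} = - \frac{5805 i \sqrt{2}}{2}$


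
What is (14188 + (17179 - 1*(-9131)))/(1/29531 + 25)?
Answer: 597973219/369138 ≈ 1619.9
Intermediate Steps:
(14188 + (17179 - 1*(-9131)))/(1/29531 + 25) = (14188 + (17179 + 9131))/(1/29531 + 25) = (14188 + 26310)/(738276/29531) = 40498*(29531/738276) = 597973219/369138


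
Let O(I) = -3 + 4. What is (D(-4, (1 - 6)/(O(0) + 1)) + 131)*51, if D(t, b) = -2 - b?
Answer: 13413/2 ≈ 6706.5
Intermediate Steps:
O(I) = 1
(D(-4, (1 - 6)/(O(0) + 1)) + 131)*51 = ((-2 - (1 - 6)/(1 + 1)) + 131)*51 = ((-2 - (-5)/2) + 131)*51 = ((-2 - 1*(-5/2)) + 131)*51 = ((-2 + 5/2) + 131)*51 = (1/2 + 131)*51 = (263/2)*51 = 13413/2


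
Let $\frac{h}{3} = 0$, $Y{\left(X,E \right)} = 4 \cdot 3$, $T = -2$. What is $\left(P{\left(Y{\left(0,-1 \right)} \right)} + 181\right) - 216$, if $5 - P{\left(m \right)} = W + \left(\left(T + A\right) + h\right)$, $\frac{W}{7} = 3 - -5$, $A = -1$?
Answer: $-83$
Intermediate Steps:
$Y{\left(X,E \right)} = 12$
$h = 0$ ($h = 3 \cdot 0 = 0$)
$W = 56$ ($W = 7 \left(3 - -5\right) = 7 \left(3 + 5\right) = 7 \cdot 8 = 56$)
$P{\left(m \right)} = -48$ ($P{\left(m \right)} = 5 - \left(56 + \left(\left(-2 - 1\right) + 0\right)\right) = 5 - \left(56 + \left(-3 + 0\right)\right) = 5 - \left(56 - 3\right) = 5 - 53 = -48$)
$\left(P{\left(Y{\left(0,-1 \right)} \right)} + 181\right) - 216 = \left(-48 + 181\right) - 216 = 133 - 216 = -83$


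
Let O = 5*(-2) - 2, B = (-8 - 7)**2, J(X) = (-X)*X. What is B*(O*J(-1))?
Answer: 2700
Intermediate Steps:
J(X) = -X**2
B = 225 (B = (-15)**2 = 225)
O = -12 (O = -10 - 2 = -12)
B*(O*J(-1)) = 225*(-(-12)*(-1)**2) = 225*(-(-12)) = 225*(-12*(-1)) = 225*12 = 2700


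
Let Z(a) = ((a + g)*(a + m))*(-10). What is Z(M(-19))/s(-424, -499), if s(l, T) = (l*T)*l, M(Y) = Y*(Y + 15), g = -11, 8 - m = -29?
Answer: 36725/44854112 ≈ 0.00081877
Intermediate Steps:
m = 37 (m = 8 - 1*(-29) = 8 + 29 = 37)
M(Y) = Y*(15 + Y)
s(l, T) = T*l**2 (s(l, T) = (T*l)*l = T*l**2)
Z(a) = -10*(-11 + a)*(37 + a) (Z(a) = ((a - 11)*(a + 37))*(-10) = ((-11 + a)*(37 + a))*(-10) = -10*(-11 + a)*(37 + a))
Z(M(-19))/s(-424, -499) = (4070 - (-4940)*(15 - 19) - 10*361*(15 - 19)**2)/((-499*(-424)**2)) = (4070 - (-4940)*(-4) - 10*(-19*(-4))**2)/((-499*179776)) = (4070 - 260*76 - 10*76**2)/(-89708224) = (4070 - 19760 - 10*5776)*(-1/89708224) = (4070 - 19760 - 57760)*(-1/89708224) = -73450*(-1/89708224) = 36725/44854112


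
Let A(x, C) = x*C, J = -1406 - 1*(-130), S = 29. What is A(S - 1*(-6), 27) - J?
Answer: 2221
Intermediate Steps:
J = -1276 (J = -1406 + 130 = -1276)
A(x, C) = C*x
A(S - 1*(-6), 27) - J = 27*(29 - 1*(-6)) - 1*(-1276) = 27*(29 + 6) + 1276 = 27*35 + 1276 = 945 + 1276 = 2221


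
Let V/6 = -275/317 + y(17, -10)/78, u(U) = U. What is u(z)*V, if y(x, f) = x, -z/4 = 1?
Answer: 64244/4121 ≈ 15.589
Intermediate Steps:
z = -4 (z = -4*1 = -4)
V = -16061/4121 (V = 6*(-275/317 + 17/78) = 6*(-16061/24726) = -16061/4121 ≈ -3.8974)
u(z)*V = -4*(-16061/4121) = 64244/4121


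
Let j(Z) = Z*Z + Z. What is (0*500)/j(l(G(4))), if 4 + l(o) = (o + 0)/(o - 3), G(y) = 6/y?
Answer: 0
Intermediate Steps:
l(o) = -4 + o/(-3 + o) (l(o) = -4 + (o + 0)/(o - 3) = -4 + o/(-3 + o))
j(Z) = Z + Z**2 (j(Z) = Z**2 + Z = Z + Z**2)
(0*500)/j(l(G(4))) = (0*500)/(((3*(4 - 6/4)/(-3 + 6/4))*(1 + 3*(4 - 6/4)/(-3 + 6/4)))) = 0/(((3*(4 - 6/4)/(-3 + 6*(1/4)))*(1 + 3*(4 - 6/4)/(-3 + 6*(1/4))))) = 0/(((3*(4 - 1*3/2)/(-3 + 3/2))*(1 + 3*(4 - 1*3/2)/(-3 + 3/2)))) = 0/(((3*(4 - 3/2)/(-3/2))*(1 + 3*(4 - 3/2)/(-3/2)))) = 0/(((3*(-2/3)*(5/2))*(1 + 3*(-2/3)*(5/2)))) = 0/((-5*(1 - 5))) = 0/((-5*(-4))) = 0/20 = 0*(1/20) = 0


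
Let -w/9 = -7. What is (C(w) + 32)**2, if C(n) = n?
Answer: 9025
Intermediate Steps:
w = 63 (w = -9*(-7) = 63)
(C(w) + 32)**2 = (63 + 32)**2 = 95**2 = 9025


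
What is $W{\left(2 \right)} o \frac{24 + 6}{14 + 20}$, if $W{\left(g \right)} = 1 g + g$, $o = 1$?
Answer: $\frac{60}{17} \approx 3.5294$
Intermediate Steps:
$W{\left(g \right)} = 2 g$ ($W{\left(g \right)} = g + g = 2 g$)
$W{\left(2 \right)} o \frac{24 + 6}{14 + 20} = 2 \cdot 2 \cdot 1 \frac{24 + 6}{14 + 20} = 4 \cdot 1 \cdot \frac{30}{34} = 4 \cdot 30 \cdot \frac{1}{34} = 4 \cdot \frac{15}{17} = \frac{60}{17}$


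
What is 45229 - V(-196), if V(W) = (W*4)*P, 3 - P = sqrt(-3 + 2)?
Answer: 47581 - 784*I ≈ 47581.0 - 784.0*I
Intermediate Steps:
P = 3 - I (P = 3 - sqrt(-3 + 2) = 3 - sqrt(-1) = 3 - I ≈ 3.0 - 1.0*I)
V(W) = 4*W*(3 - I) (V(W) = (W*4)*(3 - I) = (4*W)*(3 - I) = 4*W*(3 - I))
45229 - V(-196) = 45229 - 4*(-196)*(3 - I) = 45229 - (-2352 + 784*I) = 45229 + (2352 - 784*I) = 47581 - 784*I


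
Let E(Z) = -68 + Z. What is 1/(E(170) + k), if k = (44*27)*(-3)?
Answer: -1/3462 ≈ -0.00028885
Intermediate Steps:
k = -3564 (k = 1188*(-3) = -3564)
1/(E(170) + k) = 1/((-68 + 170) - 3564) = 1/(102 - 3564) = 1/(-3462) = -1/3462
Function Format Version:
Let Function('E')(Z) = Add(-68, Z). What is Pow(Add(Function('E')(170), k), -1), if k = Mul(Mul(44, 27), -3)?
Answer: Rational(-1, 3462) ≈ -0.00028885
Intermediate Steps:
k = -3564 (k = Mul(1188, -3) = -3564)
Pow(Add(Function('E')(170), k), -1) = Pow(Add(Add(-68, 170), -3564), -1) = Pow(Add(102, -3564), -1) = Pow(-3462, -1) = Rational(-1, 3462)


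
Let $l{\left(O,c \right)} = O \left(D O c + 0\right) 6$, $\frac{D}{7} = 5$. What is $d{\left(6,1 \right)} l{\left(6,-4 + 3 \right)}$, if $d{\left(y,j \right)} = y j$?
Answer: $-45360$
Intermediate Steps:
$D = 35$ ($D = 7 \cdot 5 = 35$)
$l{\left(O,c \right)} = 210 c O^{2}$ ($l{\left(O,c \right)} = O \left(35 O c + 0\right) 6 = O 35 O c 6 = 35 c O^{2} \cdot 6 = 210 c O^{2}$)
$d{\left(y,j \right)} = j y$
$d{\left(6,1 \right)} l{\left(6,-4 + 3 \right)} = 1 \cdot 6 \cdot 210 \left(-4 + 3\right) 6^{2} = 6 \cdot 210 \left(-1\right) 36 = 6 \left(-7560\right) = -45360$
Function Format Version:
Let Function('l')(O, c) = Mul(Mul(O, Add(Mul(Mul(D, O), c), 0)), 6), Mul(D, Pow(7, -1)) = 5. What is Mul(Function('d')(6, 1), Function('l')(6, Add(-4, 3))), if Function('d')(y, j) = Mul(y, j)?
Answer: -45360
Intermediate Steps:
D = 35 (D = Mul(7, 5) = 35)
Function('l')(O, c) = Mul(210, c, Pow(O, 2)) (Function('l')(O, c) = Mul(Mul(O, Add(Mul(Mul(35, O), c), 0)), 6) = Mul(Mul(O, Add(Mul(35, O, c), 0)), 6) = Mul(Mul(O, Mul(35, O, c)), 6) = Mul(Mul(35, c, Pow(O, 2)), 6) = Mul(210, c, Pow(O, 2)))
Function('d')(y, j) = Mul(j, y)
Mul(Function('d')(6, 1), Function('l')(6, Add(-4, 3))) = Mul(Mul(1, 6), Mul(210, Add(-4, 3), Pow(6, 2))) = Mul(6, Mul(210, -1, 36)) = Mul(6, -7560) = -45360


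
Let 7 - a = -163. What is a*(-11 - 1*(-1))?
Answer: -1700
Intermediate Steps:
a = 170 (a = 7 - 1*(-163) = 7 + 163 = 170)
a*(-11 - 1*(-1)) = 170*(-11 - 1*(-1)) = 170*(-11 + 1) = 170*(-10) = -1700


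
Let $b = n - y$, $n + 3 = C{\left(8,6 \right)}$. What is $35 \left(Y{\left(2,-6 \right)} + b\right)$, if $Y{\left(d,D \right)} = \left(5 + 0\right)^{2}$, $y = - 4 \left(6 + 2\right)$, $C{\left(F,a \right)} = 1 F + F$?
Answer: $2450$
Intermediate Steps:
$C{\left(F,a \right)} = 2 F$ ($C{\left(F,a \right)} = F + F = 2 F$)
$n = 13$ ($n = -3 + 2 \cdot 8 = -3 + 16 = 13$)
$y = -32$ ($y = \left(-4\right) 8 = -32$)
$Y{\left(d,D \right)} = 25$ ($Y{\left(d,D \right)} = 5^{2} = 25$)
$b = 45$ ($b = 13 - -32 = 13 + 32 = 45$)
$35 \left(Y{\left(2,-6 \right)} + b\right) = 35 \left(25 + 45\right) = 35 \cdot 70 = 2450$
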